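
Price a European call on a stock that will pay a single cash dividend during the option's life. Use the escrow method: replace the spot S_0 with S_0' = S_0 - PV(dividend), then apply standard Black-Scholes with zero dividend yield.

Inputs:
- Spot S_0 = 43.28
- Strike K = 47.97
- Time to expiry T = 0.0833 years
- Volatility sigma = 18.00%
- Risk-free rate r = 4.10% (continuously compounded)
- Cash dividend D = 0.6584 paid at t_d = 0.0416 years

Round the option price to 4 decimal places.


PV(D) = D * exp(-r * t_d) = 0.6584 * 0.99829585 = 0.65727799
S_0' = S_0 - PV(D) = 43.2800 - 0.65727799 = 42.62272201
d1 = (ln(S_0'/K) + (r + sigma^2/2)*T) / (sigma*sqrt(T)) = -2.18327420
d2 = d1 - sigma*sqrt(T) = -2.23522533
exp(-rT) = 0.99659053
N(d1) = 0.01450781; N(d2) = 0.01270128
C = S_0' * N(d1) - K * exp(-rT) * N(d2) = 42.62272201 * 0.01450781 - 47.9700 * 0.99659053 * 0.01270128 = 0.0112

Answer: Price = 0.0112


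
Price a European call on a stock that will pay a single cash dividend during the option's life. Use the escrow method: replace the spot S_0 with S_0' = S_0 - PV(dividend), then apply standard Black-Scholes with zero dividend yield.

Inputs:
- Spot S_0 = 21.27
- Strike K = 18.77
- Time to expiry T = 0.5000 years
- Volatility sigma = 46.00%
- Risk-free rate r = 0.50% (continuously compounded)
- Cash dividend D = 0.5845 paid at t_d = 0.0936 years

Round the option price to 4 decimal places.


PV(D) = D * exp(-r * t_d) = 0.5845 * 0.99953211 = 0.58422652
S_0' = S_0 - PV(D) = 21.2700 - 0.58422652 = 20.68577348
d1 = (ln(S_0'/K) + (r + sigma^2/2)*T) / (sigma*sqrt(T)) = 0.46910799
d2 = d1 - sigma*sqrt(T) = 0.14383887
exp(-rT) = 0.99750312
N(d1) = 0.68050378; N(d2) = 0.55718615
C = S_0' * N(d1) - K * exp(-rT) * N(d2) = 20.68577348 * 0.68050378 - 18.7700 * 0.99750312 * 0.55718615 = 3.6445

Answer: Price = 3.6445


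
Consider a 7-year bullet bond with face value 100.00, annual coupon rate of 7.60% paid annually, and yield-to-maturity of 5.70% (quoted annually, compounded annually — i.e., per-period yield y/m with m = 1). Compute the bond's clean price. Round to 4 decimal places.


Coupon per period c = face * coupon_rate / m = 7.600000
Periods per year m = 1; per-period yield y/m = 0.057000
Number of cashflows N = 7
Cashflows (t years, CF_t, discount factor 1/(1+y/m)^(m*t), PV):
  t = 1.0000: CF_t = 7.600000, DF = 0.946074, PV = 7.190161
  t = 2.0000: CF_t = 7.600000, DF = 0.895056, PV = 6.802423
  t = 3.0000: CF_t = 7.600000, DF = 0.846789, PV = 6.435594
  t = 4.0000: CF_t = 7.600000, DF = 0.801125, PV = 6.088547
  t = 5.0000: CF_t = 7.600000, DF = 0.757923, PV = 5.760214
  t = 6.0000: CF_t = 7.600000, DF = 0.717051, PV = 5.449588
  t = 7.0000: CF_t = 107.600000, DF = 0.678383, PV = 72.994033
Price P = sum_t PV_t = 110.720560

Answer: Price = 110.7206


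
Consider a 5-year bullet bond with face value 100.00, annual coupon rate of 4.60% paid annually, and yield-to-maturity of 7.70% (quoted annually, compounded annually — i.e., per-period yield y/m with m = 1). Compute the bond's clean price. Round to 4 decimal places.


Coupon per period c = face * coupon_rate / m = 4.600000
Periods per year m = 1; per-period yield y/m = 0.077000
Number of cashflows N = 5
Cashflows (t years, CF_t, discount factor 1/(1+y/m)^(m*t), PV):
  t = 1.0000: CF_t = 4.600000, DF = 0.928505, PV = 4.271123
  t = 2.0000: CF_t = 4.600000, DF = 0.862122, PV = 3.965760
  t = 3.0000: CF_t = 4.600000, DF = 0.800484, PV = 3.682228
  t = 4.0000: CF_t = 4.600000, DF = 0.743254, PV = 3.418968
  t = 5.0000: CF_t = 104.600000, DF = 0.690115, PV = 72.186032
Price P = sum_t PV_t = 87.524111

Answer: Price = 87.5241


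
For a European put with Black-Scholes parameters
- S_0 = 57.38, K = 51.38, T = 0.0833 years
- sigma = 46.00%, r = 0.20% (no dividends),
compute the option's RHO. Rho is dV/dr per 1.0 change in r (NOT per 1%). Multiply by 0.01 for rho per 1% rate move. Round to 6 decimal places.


d1 = 0.8995402206; d2 = 0.7667762194
phi(d1) = 0.2661953510; exp(-qT) = 1.0000000000; exp(-rT) = 0.9998334139
N(-d2) = 0.2216072888
Rho = -K*T*exp(-rT)*N(-d2) = -51.3800 * 0.0833 * 0.9998334139 * 0.2216072888 = -0.948311

Answer: Rho = -0.948311


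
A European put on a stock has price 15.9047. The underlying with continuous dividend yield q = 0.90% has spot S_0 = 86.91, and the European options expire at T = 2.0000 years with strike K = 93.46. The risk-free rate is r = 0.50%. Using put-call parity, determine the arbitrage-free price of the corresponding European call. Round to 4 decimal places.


Put-call parity: C - P = S_0 * exp(-qT) - K * exp(-rT).
S_0 * exp(-qT) = 86.9100 * 0.98216103 = 85.35961532
K * exp(-rT) = 93.4600 * 0.99004983 = 92.53005746
C = P + S*exp(-qT) - K*exp(-rT)
C = 15.9047 + 85.35961532 - 92.53005746 = 8.7343

Answer: Call price = 8.7343


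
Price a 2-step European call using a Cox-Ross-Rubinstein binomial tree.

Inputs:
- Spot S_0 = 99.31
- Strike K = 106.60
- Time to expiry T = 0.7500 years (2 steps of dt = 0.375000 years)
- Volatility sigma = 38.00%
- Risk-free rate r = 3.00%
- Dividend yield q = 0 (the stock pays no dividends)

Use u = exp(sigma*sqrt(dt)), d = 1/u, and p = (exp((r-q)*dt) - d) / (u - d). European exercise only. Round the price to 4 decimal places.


Answer: Price = V(0,0) = 10.9572

Derivation:
dt = T/N = 0.375000
u = exp(sigma*sqrt(dt)) = 1.262005; d = 1/u = 0.792390
p = (exp((r-q)*dt) - d) / (u - d) = 0.466177
Discount per step: exp(-r*dt) = 0.988813
Stock lattice S(k, i) with i counting down-moves:
  k=0: S(0,0) = 99.3100
  k=1: S(1,0) = 125.3297; S(1,1) = 78.6923
  k=2: S(2,0) = 158.1667; S(2,1) = 99.3100; S(2,2) = 62.3550
Terminal payoffs V(N, i) = max(S_T - K, 0):
  V(2,0) = 51.566666; V(2,1) = 0.000000; V(2,2) = 0.000000
Backward induction: V(k, i) = exp(-r*dt) * [p * V(k+1, i) + (1-p) * V(k+1, i+1)].
  V(1,0) = exp(-r*dt) * [p*51.566666 + (1-p)*0.000000] = 23.770257
  V(1,1) = exp(-r*dt) * [p*0.000000 + (1-p)*0.000000] = 0.000000
  V(0,0) = exp(-r*dt) * [p*23.770257 + (1-p)*0.000000] = 10.957178


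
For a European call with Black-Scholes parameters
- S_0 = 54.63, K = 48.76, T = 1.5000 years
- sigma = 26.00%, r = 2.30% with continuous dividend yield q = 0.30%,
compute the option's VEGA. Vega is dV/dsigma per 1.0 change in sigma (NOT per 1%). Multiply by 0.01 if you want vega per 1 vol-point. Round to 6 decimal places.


d1 = 0.6104030390; d2 = 0.2919693725
phi(d1) = 0.3311332329; exp(-qT) = 0.9955101098; exp(-rT) = 0.9660883397
Vega = S * exp(-qT) * phi(d1) * sqrt(T) = 54.6300 * 0.9955101098 * 0.3311332329 * 1.2247448714 = 22.055925

Answer: Vega = 22.055925


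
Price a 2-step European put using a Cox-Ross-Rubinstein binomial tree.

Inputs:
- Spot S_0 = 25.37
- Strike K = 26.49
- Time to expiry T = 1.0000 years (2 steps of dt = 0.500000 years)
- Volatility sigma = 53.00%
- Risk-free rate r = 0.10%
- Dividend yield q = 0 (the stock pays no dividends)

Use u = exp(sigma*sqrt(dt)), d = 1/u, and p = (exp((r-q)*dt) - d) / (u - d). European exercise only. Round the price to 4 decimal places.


Answer: Price = V(0,0) = 5.6166

Derivation:
dt = T/N = 0.500000
u = exp(sigma*sqrt(dt)) = 1.454652; d = 1/u = 0.687450
p = (exp((r-q)*dt) - d) / (u - d) = 0.408042
Discount per step: exp(-r*dt) = 0.999500
Stock lattice S(k, i) with i counting down-moves:
  k=0: S(0,0) = 25.3700
  k=1: S(1,0) = 36.9045; S(1,1) = 17.4406
  k=2: S(2,0) = 53.6832; S(2,1) = 25.3700; S(2,2) = 11.9895
Terminal payoffs V(N, i) = max(K - S_T, 0):
  V(2,0) = 0.000000; V(2,1) = 1.120000; V(2,2) = 14.500465
Backward induction: V(k, i) = exp(-r*dt) * [p * V(k+1, i) + (1-p) * V(k+1, i+1)].
  V(1,0) = exp(-r*dt) * [p*0.000000 + (1-p)*1.120000] = 0.662662
  V(1,1) = exp(-r*dt) * [p*1.120000 + (1-p)*14.500465] = 9.036159
  V(0,0) = exp(-r*dt) * [p*0.662662 + (1-p)*9.036159] = 5.616615


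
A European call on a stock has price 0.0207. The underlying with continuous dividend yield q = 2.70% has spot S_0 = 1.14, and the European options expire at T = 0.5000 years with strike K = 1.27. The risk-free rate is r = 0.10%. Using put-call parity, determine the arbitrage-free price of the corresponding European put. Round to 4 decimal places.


Put-call parity: C - P = S_0 * exp(-qT) - K * exp(-rT).
S_0 * exp(-qT) = 1.1400 * 0.98659072 = 1.12471342
K * exp(-rT) = 1.2700 * 0.99950012 = 1.26936516
P = C - S*exp(-qT) + K*exp(-rT)
P = 0.0207 - 1.12471342 + 1.26936516 = 0.1654

Answer: Put price = 0.1654


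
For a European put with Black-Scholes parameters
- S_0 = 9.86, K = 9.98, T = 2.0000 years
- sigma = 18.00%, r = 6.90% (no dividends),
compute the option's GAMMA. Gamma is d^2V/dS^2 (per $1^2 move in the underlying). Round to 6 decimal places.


d1 = 0.6218732230; d2 = 0.3673147818
phi(d1) = 0.3288012921; exp(-qT) = 1.0000000000; exp(-rT) = 0.8710986917
Gamma = exp(-qT) * phi(d1) / (S * sigma * sqrt(T)) = 1.0000000000 * 0.3288012921 / (9.8600 * 0.1800 * 1.4142135624) = 0.130999

Answer: Gamma = 0.130999


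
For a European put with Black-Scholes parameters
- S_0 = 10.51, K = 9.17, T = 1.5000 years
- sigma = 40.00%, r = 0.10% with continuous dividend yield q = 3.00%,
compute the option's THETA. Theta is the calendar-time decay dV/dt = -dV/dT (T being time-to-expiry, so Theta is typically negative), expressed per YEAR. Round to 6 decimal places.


Answer: Theta = -0.690865

Derivation:
d1 = 0.4345596858; d2 = -0.0553382627
phi(d1) = 0.3629974050; exp(-qT) = 0.9559974818; exp(-rT) = 0.9985011244
Theta = -S*exp(-qT)*phi(d1)*sigma/(2*sqrt(T)) + r*K*exp(-rT)*N(-d2) - q*S*exp(-qT)*N(-d1)
N(-d1) = 0.3319410313; N(-d2) = 0.5220655102; sqrt(T) = 1.2247448714
Term 1 = -10.5100 * 0.9559974818 * 0.3629974050 * 0.4000 / (2 * 1.2247448714) = -0.5955899362
Term 2 = 0.0010 * 9.1700 * 0.9985011244 * 0.5220655102 = 0.0047801651
Term 3 = -0.0300 * 10.5100 * 0.9559974818 * 0.3319410313 = -0.1000556593
Theta = -0.5955899362 + (0.0047801651) + (-0.1000556593) = -0.690865


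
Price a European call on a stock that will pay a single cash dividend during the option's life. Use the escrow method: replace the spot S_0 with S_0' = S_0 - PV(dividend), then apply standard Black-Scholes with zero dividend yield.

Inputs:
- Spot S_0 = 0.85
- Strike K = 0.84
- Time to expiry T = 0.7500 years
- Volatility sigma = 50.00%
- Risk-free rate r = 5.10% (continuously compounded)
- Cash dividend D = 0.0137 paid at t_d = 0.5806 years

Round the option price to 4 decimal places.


PV(D) = D * exp(-r * t_d) = 0.0137 * 0.97082350 = 0.01330028
S_0' = S_0 - PV(D) = 0.8500 - 0.01330028 = 0.83669972
d1 = (ln(S_0'/K) + (r + sigma^2/2)*T) / (sigma*sqrt(T)) = 0.29574965
d2 = d1 - sigma*sqrt(T) = -0.13726305
exp(-rT) = 0.96247229
N(d1) = 0.61628936; N(d2) = 0.44541144
C = S_0' * N(d1) - K * exp(-rT) * N(d2) = 0.83669972 * 0.61628936 - 0.8400 * 0.96247229 * 0.44541144 = 0.1555

Answer: Price = 0.1555


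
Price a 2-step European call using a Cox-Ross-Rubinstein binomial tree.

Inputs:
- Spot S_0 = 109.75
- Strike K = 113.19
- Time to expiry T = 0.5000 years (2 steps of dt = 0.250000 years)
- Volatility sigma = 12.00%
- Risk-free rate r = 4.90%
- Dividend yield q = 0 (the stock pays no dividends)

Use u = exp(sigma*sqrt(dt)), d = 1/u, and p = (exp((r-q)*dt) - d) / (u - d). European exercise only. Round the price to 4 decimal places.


Answer: Price = V(0,0) = 3.5561

Derivation:
dt = T/N = 0.250000
u = exp(sigma*sqrt(dt)) = 1.061837; d = 1/u = 0.941765
p = (exp((r-q)*dt) - d) / (u - d) = 0.587654
Discount per step: exp(-r*dt) = 0.987825
Stock lattice S(k, i) with i counting down-moves:
  k=0: S(0,0) = 109.7500
  k=1: S(1,0) = 116.5366; S(1,1) = 103.3587
  k=2: S(2,0) = 123.7428; S(2,1) = 109.7500; S(2,2) = 97.3395
Terminal payoffs V(N, i) = max(S_T - K, 0):
  V(2,0) = 10.552779; V(2,1) = 0.000000; V(2,2) = 0.000000
Backward induction: V(k, i) = exp(-r*dt) * [p * V(k+1, i) + (1-p) * V(k+1, i+1)].
  V(1,0) = exp(-r*dt) * [p*10.552779 + (1-p)*0.000000] = 6.125880
  V(1,1) = exp(-r*dt) * [p*0.000000 + (1-p)*0.000000] = 0.000000
  V(0,0) = exp(-r*dt) * [p*6.125880 + (1-p)*0.000000] = 3.556068


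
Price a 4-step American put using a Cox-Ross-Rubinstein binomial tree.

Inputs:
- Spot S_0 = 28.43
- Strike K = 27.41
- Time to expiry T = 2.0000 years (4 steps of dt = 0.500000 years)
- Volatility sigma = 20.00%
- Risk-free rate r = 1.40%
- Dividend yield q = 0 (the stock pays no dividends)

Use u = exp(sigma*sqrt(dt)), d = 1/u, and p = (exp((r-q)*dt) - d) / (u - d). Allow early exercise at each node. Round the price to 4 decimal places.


dt = T/N = 0.500000
u = exp(sigma*sqrt(dt)) = 1.151910; d = 1/u = 0.868123
p = (exp((r-q)*dt) - d) / (u - d) = 0.489456
Discount per step: exp(-r*dt) = 0.993024
Stock lattice S(k, i) with i counting down-moves:
  k=0: S(0,0) = 28.4300
  k=1: S(1,0) = 32.7488; S(1,1) = 24.6807
  k=2: S(2,0) = 37.7237; S(2,1) = 28.4300; S(2,2) = 21.4259
  k=3: S(3,0) = 43.4543; S(3,1) = 32.7488; S(3,2) = 24.6807; S(3,3) = 18.6004
  k=4: S(4,0) = 50.0554; S(4,1) = 37.7237; S(4,2) = 28.4300; S(4,3) = 21.4259; S(4,4) = 16.1474
Terminal payoffs V(N, i) = max(K - S_T, 0):
  V(4,0) = 0.000000; V(4,1) = 0.000000; V(4,2) = 0.000000; V(4,3) = 5.984063; V(4,4) = 11.262593
Backward induction: V(k, i) = exp(-r*dt) * [p * V(k+1, i) + (1-p) * V(k+1, i+1)]; then take max(V_cont, immediate exercise) for American.
  V(3,0) = exp(-r*dt) * [p*0.000000 + (1-p)*0.000000] = 0.000000; exercise = 0.000000; V(3,0) = max -> 0.000000
  V(3,1) = exp(-r*dt) * [p*0.000000 + (1-p)*0.000000] = 0.000000; exercise = 0.000000; V(3,1) = max -> 0.000000
  V(3,2) = exp(-r*dt) * [p*0.000000 + (1-p)*5.984063] = 3.033813; exercise = 2.729250; V(3,2) = max -> 3.033813
  V(3,3) = exp(-r*dt) * [p*5.984063 + (1-p)*11.262593] = 8.618441; exercise = 8.809641; V(3,3) = max -> 8.809641
  V(2,0) = exp(-r*dt) * [p*0.000000 + (1-p)*0.000000] = 0.000000; exercise = 0.000000; V(2,0) = max -> 0.000000
  V(2,1) = exp(-r*dt) * [p*0.000000 + (1-p)*3.033813] = 1.538090; exercise = 0.000000; V(2,1) = max -> 1.538090
  V(2,2) = exp(-r*dt) * [p*3.033813 + (1-p)*8.809641] = 5.940893; exercise = 5.984063; V(2,2) = max -> 5.984063
  V(1,0) = exp(-r*dt) * [p*0.000000 + (1-p)*1.538090] = 0.779784; exercise = 0.000000; V(1,0) = max -> 0.779784
  V(1,1) = exp(-r*dt) * [p*1.538090 + (1-p)*5.984063] = 3.781390; exercise = 2.729250; V(1,1) = max -> 3.781390
  V(0,0) = exp(-r*dt) * [p*0.779784 + (1-p)*3.781390] = 2.296105; exercise = 0.000000; V(0,0) = max -> 2.296105

Answer: Price = V(0,0) = 2.2961


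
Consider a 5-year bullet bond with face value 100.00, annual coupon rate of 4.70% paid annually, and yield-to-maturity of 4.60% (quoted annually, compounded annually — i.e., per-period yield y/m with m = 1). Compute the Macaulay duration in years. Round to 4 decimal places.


Answer: Macaulay duration = 4.5719 years

Derivation:
Coupon per period c = face * coupon_rate / m = 4.700000
Periods per year m = 1; per-period yield y/m = 0.046000
Number of cashflows N = 5
Cashflows (t years, CF_t, discount factor 1/(1+y/m)^(m*t), PV):
  t = 1.0000: CF_t = 4.700000, DF = 0.956023, PV = 4.493308
  t = 2.0000: CF_t = 4.700000, DF = 0.913980, PV = 4.295705
  t = 3.0000: CF_t = 4.700000, DF = 0.873786, PV = 4.106793
  t = 4.0000: CF_t = 4.700000, DF = 0.835359, PV = 3.926188
  t = 5.0000: CF_t = 104.700000, DF = 0.798623, PV = 83.615783
Price P = sum_t PV_t = 100.437777
Macaulay numerator sum_t t * PV_t:
  t * PV_t at t = 1.0000: 4.493308
  t * PV_t at t = 2.0000: 8.591411
  t * PV_t at t = 3.0000: 12.320379
  t * PV_t at t = 4.0000: 15.704753
  t * PV_t at t = 5.0000: 418.078913
Macaulay duration D = (sum_t t * PV_t) / P = 459.188764 / 100.437777 = 4.571873


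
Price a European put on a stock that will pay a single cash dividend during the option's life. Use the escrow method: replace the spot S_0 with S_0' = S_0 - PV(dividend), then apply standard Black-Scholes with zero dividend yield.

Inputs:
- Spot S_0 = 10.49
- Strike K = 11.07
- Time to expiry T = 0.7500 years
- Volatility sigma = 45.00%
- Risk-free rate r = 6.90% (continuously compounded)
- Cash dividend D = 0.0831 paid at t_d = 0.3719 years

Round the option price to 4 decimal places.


Answer: Price = 1.6679

Derivation:
PV(D) = D * exp(-r * t_d) = 0.0831 * 0.97466535 = 0.08099469
S_0' = S_0 - PV(D) = 10.4900 - 0.08099469 = 10.40900531
d1 = (ln(S_0'/K) + (r + sigma^2/2)*T) / (sigma*sqrt(T)) = 0.16966420
d2 = d1 - sigma*sqrt(T) = -0.22004723
exp(-rT) = 0.94956623
N(-d1) = 0.43263711; N(-d2) = 0.58708281
P = K * exp(-rT) * N(-d2) - S_0' * N(-d1) = 11.0700 * 0.94956623 * 0.58708281 - 10.40900531 * 0.43263711 = 1.6679


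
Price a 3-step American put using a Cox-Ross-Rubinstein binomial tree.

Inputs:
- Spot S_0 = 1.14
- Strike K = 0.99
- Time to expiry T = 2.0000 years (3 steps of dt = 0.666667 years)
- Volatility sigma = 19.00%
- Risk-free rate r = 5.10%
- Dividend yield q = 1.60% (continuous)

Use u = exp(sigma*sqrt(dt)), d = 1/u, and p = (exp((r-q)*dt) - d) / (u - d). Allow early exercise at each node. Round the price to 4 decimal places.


dt = T/N = 0.666667
u = exp(sigma*sqrt(dt)) = 1.167815; d = 1/u = 0.856300
p = (exp((r-q)*dt) - d) / (u - d) = 0.537078
Discount per step: exp(-r*dt) = 0.966572
Stock lattice S(k, i) with i counting down-moves:
  k=0: S(0,0) = 1.1400
  k=1: S(1,0) = 1.3313; S(1,1) = 0.9762
  k=2: S(2,0) = 1.5547; S(2,1) = 1.1400; S(2,2) = 0.8359
  k=3: S(3,0) = 1.8156; S(3,1) = 1.3313; S(3,2) = 0.9762; S(3,3) = 0.7158
Terminal payoffs V(N, i) = max(K - S_T, 0):
  V(3,0) = 0.000000; V(3,1) = 0.000000; V(3,2) = 0.013818; V(3,3) = 0.274215
Backward induction: V(k, i) = exp(-r*dt) * [p * V(k+1, i) + (1-p) * V(k+1, i+1)]; then take max(V_cont, immediate exercise) for American.
  V(2,0) = exp(-r*dt) * [p*0.000000 + (1-p)*0.000000] = 0.000000; exercise = 0.000000; V(2,0) = max -> 0.000000
  V(2,1) = exp(-r*dt) * [p*0.000000 + (1-p)*0.013818] = 0.006183; exercise = 0.000000; V(2,1) = max -> 0.006183
  V(2,2) = exp(-r*dt) * [p*0.013818 + (1-p)*0.274215] = 0.129870; exercise = 0.154095; V(2,2) = max -> 0.154095
  V(1,0) = exp(-r*dt) * [p*0.000000 + (1-p)*0.006183] = 0.002766; exercise = 0.000000; V(1,0) = max -> 0.002766
  V(1,1) = exp(-r*dt) * [p*0.006183 + (1-p)*0.154095] = 0.072159; exercise = 0.013818; V(1,1) = max -> 0.072159
  V(0,0) = exp(-r*dt) * [p*0.002766 + (1-p)*0.072159] = 0.033724; exercise = 0.000000; V(0,0) = max -> 0.033724

Answer: Price = V(0,0) = 0.0337


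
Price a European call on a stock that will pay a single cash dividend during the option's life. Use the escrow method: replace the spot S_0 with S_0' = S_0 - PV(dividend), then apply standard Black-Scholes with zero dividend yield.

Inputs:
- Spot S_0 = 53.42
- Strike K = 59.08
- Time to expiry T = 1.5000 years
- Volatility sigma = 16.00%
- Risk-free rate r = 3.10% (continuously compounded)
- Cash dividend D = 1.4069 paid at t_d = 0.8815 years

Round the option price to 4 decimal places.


Answer: Price = 2.4078

Derivation:
PV(D) = D * exp(-r * t_d) = 1.4069 * 0.97304349 = 1.36897489
S_0' = S_0 - PV(D) = 53.4200 - 1.36897489 = 52.05102511
d1 = (ln(S_0'/K) + (r + sigma^2/2)*T) / (sigma*sqrt(T)) = -0.31112586
d2 = d1 - sigma*sqrt(T) = -0.50708504
exp(-rT) = 0.95456456
N(d1) = 0.37785247; N(d2) = 0.30604758
C = S_0' * N(d1) - K * exp(-rT) * N(d2) = 52.05102511 * 0.37785247 - 59.0800 * 0.95456456 * 0.30604758 = 2.4078


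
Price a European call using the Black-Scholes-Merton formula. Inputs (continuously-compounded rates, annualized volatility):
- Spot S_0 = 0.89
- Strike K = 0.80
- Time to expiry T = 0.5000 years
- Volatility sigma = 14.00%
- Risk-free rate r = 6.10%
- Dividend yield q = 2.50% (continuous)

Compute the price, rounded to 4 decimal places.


Answer: Price = 0.1070

Derivation:
d1 = (ln(S/K) + (r - q + 0.5*sigma^2) * T) / (sigma * sqrt(T)) = 1.30824588
d2 = d1 - sigma * sqrt(T) = 1.20925093
exp(-rT) = 0.96996043; exp(-qT) = 0.98757780
C = S_0 * exp(-qT) * N(d1) - K * exp(-rT) * N(d2)
N(d1) = 0.90460504; N(d2) = 0.88671677
C = 0.8900 * 0.98757780 * 0.90460504 - 0.8000 * 0.96996043 * 0.88671677 = 0.1070


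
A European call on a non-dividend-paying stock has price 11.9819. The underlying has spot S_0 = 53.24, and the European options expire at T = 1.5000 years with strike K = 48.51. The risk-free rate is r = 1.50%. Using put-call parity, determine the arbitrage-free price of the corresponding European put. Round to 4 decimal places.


Answer: Put price = 6.1726

Derivation:
Put-call parity: C - P = S_0 * exp(-qT) - K * exp(-rT).
S_0 * exp(-qT) = 53.2400 * 1.00000000 = 53.24000000
K * exp(-rT) = 48.5100 * 0.97775124 = 47.43071252
P = C - S*exp(-qT) + K*exp(-rT)
P = 11.9819 - 53.24000000 + 47.43071252 = 6.1726


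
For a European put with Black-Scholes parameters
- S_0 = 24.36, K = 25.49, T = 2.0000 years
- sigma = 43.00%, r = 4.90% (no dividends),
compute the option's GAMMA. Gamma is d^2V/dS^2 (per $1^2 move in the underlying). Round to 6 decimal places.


d1 = 0.3906456215; d2 = -0.2174662104
phi(d1) = 0.3696345242; exp(-qT) = 1.0000000000; exp(-rT) = 0.9066489038
Gamma = exp(-qT) * phi(d1) / (S * sigma * sqrt(T)) = 1.0000000000 * 0.3696345242 / (24.3600 * 0.4300 * 1.4142135624) = 0.024952

Answer: Gamma = 0.024952


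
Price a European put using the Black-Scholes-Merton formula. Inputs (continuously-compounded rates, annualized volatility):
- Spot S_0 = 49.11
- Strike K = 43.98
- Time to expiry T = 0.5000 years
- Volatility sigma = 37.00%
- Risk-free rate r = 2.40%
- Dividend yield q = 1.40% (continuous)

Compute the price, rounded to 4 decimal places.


d1 = (ln(S/K) + (r - q + 0.5*sigma^2) * T) / (sigma * sqrt(T)) = 0.57162013
d2 = d1 - sigma * sqrt(T) = 0.30999062
exp(-rT) = 0.98807171; exp(-qT) = 0.99302444
P = K * exp(-rT) * N(-d2) - S_0 * exp(-qT) * N(-d1)
N(-d1) = 0.28378968; N(-d2) = 0.37828404
P = 43.9800 * 0.98807171 * 0.37828404 - 49.1100 * 0.99302444 * 0.28378968 = 2.5988

Answer: Price = 2.5988


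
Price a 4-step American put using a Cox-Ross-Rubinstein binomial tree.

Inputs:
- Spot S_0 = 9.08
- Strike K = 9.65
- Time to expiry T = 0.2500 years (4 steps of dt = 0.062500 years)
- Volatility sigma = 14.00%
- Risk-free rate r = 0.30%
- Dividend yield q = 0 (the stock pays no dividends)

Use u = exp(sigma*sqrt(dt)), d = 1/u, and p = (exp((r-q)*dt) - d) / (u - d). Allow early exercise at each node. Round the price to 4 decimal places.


Answer: Price = V(0,0) = 0.6329

Derivation:
dt = T/N = 0.062500
u = exp(sigma*sqrt(dt)) = 1.035620; d = 1/u = 0.965605
p = (exp((r-q)*dt) - d) / (u - d) = 0.493929
Discount per step: exp(-r*dt) = 0.999813
Stock lattice S(k, i) with i counting down-moves:
  k=0: S(0,0) = 9.0800
  k=1: S(1,0) = 9.4034; S(1,1) = 8.7677
  k=2: S(2,0) = 9.7384; S(2,1) = 9.0800; S(2,2) = 8.4661
  k=3: S(3,0) = 10.0853; S(3,1) = 9.4034; S(3,2) = 8.7677; S(3,3) = 8.1749
  k=4: S(4,0) = 10.4445; S(4,1) = 9.7384; S(4,2) = 9.0800; S(4,3) = 8.4661; S(4,4) = 7.8938
Terminal payoffs V(N, i) = max(K - S_T, 0):
  V(4,0) = 0.000000; V(4,1) = 0.000000; V(4,2) = 0.570000; V(4,3) = 1.183864; V(4,4) = 1.756227
Backward induction: V(k, i) = exp(-r*dt) * [p * V(k+1, i) + (1-p) * V(k+1, i+1)]; then take max(V_cont, immediate exercise) for American.
  V(3,0) = exp(-r*dt) * [p*0.000000 + (1-p)*0.000000] = 0.000000; exercise = 0.000000; V(3,0) = max -> 0.000000
  V(3,1) = exp(-r*dt) * [p*0.000000 + (1-p)*0.570000] = 0.288406; exercise = 0.246573; V(3,1) = max -> 0.288406
  V(3,2) = exp(-r*dt) * [p*0.570000 + (1-p)*1.183864] = 0.880494; exercise = 0.882303; V(3,2) = max -> 0.882303
  V(3,3) = exp(-r*dt) * [p*1.183864 + (1-p)*1.756227] = 1.473244; exercise = 1.475053; V(3,3) = max -> 1.475053
  V(2,0) = exp(-r*dt) * [p*0.000000 + (1-p)*0.288406] = 0.145927; exercise = 0.000000; V(2,0) = max -> 0.145927
  V(2,1) = exp(-r*dt) * [p*0.288406 + (1-p)*0.882303] = 0.588850; exercise = 0.570000; V(2,1) = max -> 0.588850
  V(2,2) = exp(-r*dt) * [p*0.882303 + (1-p)*1.475053] = 1.182055; exercise = 1.183864; V(2,2) = max -> 1.183864
  V(1,0) = exp(-r*dt) * [p*0.145927 + (1-p)*0.588850] = 0.370008; exercise = 0.246573; V(1,0) = max -> 0.370008
  V(1,1) = exp(-r*dt) * [p*0.588850 + (1-p)*1.183864] = 0.889802; exercise = 0.882303; V(1,1) = max -> 0.889802
  V(0,0) = exp(-r*dt) * [p*0.370008 + (1-p)*0.889802] = 0.632942; exercise = 0.570000; V(0,0) = max -> 0.632942


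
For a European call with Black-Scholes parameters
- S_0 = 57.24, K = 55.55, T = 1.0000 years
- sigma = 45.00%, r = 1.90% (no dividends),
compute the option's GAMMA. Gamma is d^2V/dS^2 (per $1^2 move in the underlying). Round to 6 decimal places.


d1 = 0.3338209747; d2 = -0.1161790253
phi(d1) = 0.3773218453; exp(-qT) = 1.0000000000; exp(-rT) = 0.9811793622
Gamma = exp(-qT) * phi(d1) / (S * sigma * sqrt(T)) = 1.0000000000 * 0.3773218453 / (57.2400 * 0.4500 * 1.0000000000) = 0.014649

Answer: Gamma = 0.014649


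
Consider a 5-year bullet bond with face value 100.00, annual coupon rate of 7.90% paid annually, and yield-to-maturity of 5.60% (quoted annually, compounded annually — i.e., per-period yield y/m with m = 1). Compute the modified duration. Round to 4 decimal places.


Coupon per period c = face * coupon_rate / m = 7.900000
Periods per year m = 1; per-period yield y/m = 0.056000
Number of cashflows N = 5
Cashflows (t years, CF_t, discount factor 1/(1+y/m)^(m*t), PV):
  t = 1.0000: CF_t = 7.900000, DF = 0.946970, PV = 7.481061
  t = 2.0000: CF_t = 7.900000, DF = 0.896752, PV = 7.084338
  t = 3.0000: CF_t = 7.900000, DF = 0.849197, PV = 6.708653
  t = 4.0000: CF_t = 7.900000, DF = 0.804163, PV = 6.352891
  t = 5.0000: CF_t = 107.900000, DF = 0.761518, PV = 82.167837
Price P = sum_t PV_t = 109.794779
First compute Macaulay numerator sum_t t * PV_t:
  t * PV_t at t = 1.0000: 7.481061
  t * PV_t at t = 2.0000: 14.168675
  t * PV_t at t = 3.0000: 20.125959
  t * PV_t at t = 4.0000: 25.411565
  t * PV_t at t = 5.0000: 410.839184
Macaulay duration D = 478.026444 / 109.794779 = 4.353818
Modified duration = D / (1 + y/m) = 4.353818 / (1 + 0.056000) = 4.122933

Answer: Modified duration = 4.1229


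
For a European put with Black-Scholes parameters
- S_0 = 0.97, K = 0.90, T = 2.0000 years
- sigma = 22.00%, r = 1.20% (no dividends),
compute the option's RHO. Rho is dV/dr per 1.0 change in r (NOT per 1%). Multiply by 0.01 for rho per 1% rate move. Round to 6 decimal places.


Answer: Rho = -0.765360

Derivation:
d1 = 0.4734443358; d2 = 0.1623173521
phi(d1) = 0.3566453876; exp(-qT) = 1.0000000000; exp(-rT) = 0.9762857098
N(-d2) = 0.4355279754
Rho = -K*T*exp(-rT)*N(-d2) = -0.9000 * 2.0000 * 0.9762857098 * 0.4355279754 = -0.765360


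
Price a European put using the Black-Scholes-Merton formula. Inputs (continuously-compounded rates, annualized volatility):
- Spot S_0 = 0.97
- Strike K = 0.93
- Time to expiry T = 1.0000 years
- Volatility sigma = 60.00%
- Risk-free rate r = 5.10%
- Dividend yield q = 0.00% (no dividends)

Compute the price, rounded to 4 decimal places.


d1 = (ln(S/K) + (r - q + 0.5*sigma^2) * T) / (sigma * sqrt(T)) = 0.45518581
d2 = d1 - sigma * sqrt(T) = -0.14481419
exp(-rT) = 0.95027867; exp(-qT) = 1.00000000
P = K * exp(-rT) * N(-d2) - S_0 * exp(-qT) * N(-d1)
N(-d1) = 0.32448778; N(-d2) = 0.55757121
P = 0.9300 * 0.95027867 * 0.55757121 - 0.9700 * 1.00000000 * 0.32448778 = 0.1780

Answer: Price = 0.1780


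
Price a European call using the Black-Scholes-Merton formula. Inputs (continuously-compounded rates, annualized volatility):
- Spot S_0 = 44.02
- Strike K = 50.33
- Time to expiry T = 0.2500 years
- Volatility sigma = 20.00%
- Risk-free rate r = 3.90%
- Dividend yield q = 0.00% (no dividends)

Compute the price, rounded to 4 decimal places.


Answer: Price = 0.2407

Derivation:
d1 = (ln(S/K) + (r - q + 0.5*sigma^2) * T) / (sigma * sqrt(T)) = -1.19207245
d2 = d1 - sigma * sqrt(T) = -1.29207245
exp(-rT) = 0.99029738; exp(-qT) = 1.00000000
C = S_0 * exp(-qT) * N(d1) - K * exp(-rT) * N(d2)
N(d1) = 0.11661642; N(d2) = 0.09816603
C = 44.0200 * 1.00000000 * 0.11661642 - 50.3300 * 0.99029738 * 0.09816603 = 0.2407


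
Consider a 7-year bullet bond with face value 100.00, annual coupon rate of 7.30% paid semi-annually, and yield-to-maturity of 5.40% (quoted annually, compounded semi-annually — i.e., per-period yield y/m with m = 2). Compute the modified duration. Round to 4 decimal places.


Answer: Modified duration = 5.5358

Derivation:
Coupon per period c = face * coupon_rate / m = 3.650000
Periods per year m = 2; per-period yield y/m = 0.027000
Number of cashflows N = 14
Cashflows (t years, CF_t, discount factor 1/(1+y/m)^(m*t), PV):
  t = 0.5000: CF_t = 3.650000, DF = 0.973710, PV = 3.554041
  t = 1.0000: CF_t = 3.650000, DF = 0.948111, PV = 3.460605
  t = 1.5000: CF_t = 3.650000, DF = 0.923185, PV = 3.369625
  t = 2.0000: CF_t = 3.650000, DF = 0.898914, PV = 3.281037
  t = 2.5000: CF_t = 3.650000, DF = 0.875282, PV = 3.194778
  t = 3.0000: CF_t = 3.650000, DF = 0.852270, PV = 3.110786
  t = 3.5000: CF_t = 3.650000, DF = 0.829864, PV = 3.029003
  t = 4.0000: CF_t = 3.650000, DF = 0.808047, PV = 2.949370
  t = 4.5000: CF_t = 3.650000, DF = 0.786803, PV = 2.871831
  t = 5.0000: CF_t = 3.650000, DF = 0.766118, PV = 2.796330
  t = 5.5000: CF_t = 3.650000, DF = 0.745976, PV = 2.722814
  t = 6.0000: CF_t = 3.650000, DF = 0.726365, PV = 2.651231
  t = 6.5000: CF_t = 3.650000, DF = 0.707268, PV = 2.581530
  t = 7.0000: CF_t = 103.650000, DF = 0.688674, PV = 71.381077
Price P = sum_t PV_t = 110.954057
First compute Macaulay numerator sum_t t * PV_t:
  t * PV_t at t = 0.5000: 1.777020
  t * PV_t at t = 1.0000: 3.460605
  t * PV_t at t = 1.5000: 5.054437
  t * PV_t at t = 2.0000: 6.562073
  t * PV_t at t = 2.5000: 7.986944
  t * PV_t at t = 3.0000: 9.332359
  t * PV_t at t = 3.5000: 10.601512
  t * PV_t at t = 4.0000: 11.797482
  t * PV_t at t = 4.5000: 12.923239
  t * PV_t at t = 5.0000: 13.981650
  t * PV_t at t = 5.5000: 14.975477
  t * PV_t at t = 6.0000: 15.907385
  t * PV_t at t = 6.5000: 16.779942
  t * PV_t at t = 7.0000: 499.667539
Macaulay duration D = 630.807665 / 110.954057 = 5.685305
Modified duration = D / (1 + y/m) = 5.685305 / (1 + 0.027000) = 5.535837


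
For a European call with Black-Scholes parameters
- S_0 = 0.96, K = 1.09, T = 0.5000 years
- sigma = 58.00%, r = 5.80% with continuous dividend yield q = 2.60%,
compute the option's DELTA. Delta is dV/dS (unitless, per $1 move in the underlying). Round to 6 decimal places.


Answer: Delta = 0.467732

Derivation:
d1 = -0.0655894957; d2 = -0.4757114288
phi(d1) = 0.3980850814; exp(-qT) = 0.9870841350; exp(-rT) = 0.9714164645
N(d1) = 0.4738523262
Delta = exp(-qT) * N(d1) = 0.9870841350 * 0.4738523262 = 0.467732


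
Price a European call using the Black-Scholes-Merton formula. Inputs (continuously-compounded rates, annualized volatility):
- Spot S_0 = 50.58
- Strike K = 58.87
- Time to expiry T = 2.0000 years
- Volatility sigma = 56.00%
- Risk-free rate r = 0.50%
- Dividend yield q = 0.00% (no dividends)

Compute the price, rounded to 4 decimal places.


d1 = (ln(S/K) + (r - q + 0.5*sigma^2) * T) / (sigma * sqrt(T)) = 0.21696134
d2 = d1 - sigma * sqrt(T) = -0.57499825
exp(-rT) = 0.99004983; exp(-qT) = 1.00000000
C = S_0 * exp(-qT) * N(d1) - K * exp(-rT) * N(d2)
N(d1) = 0.58588076; N(d2) = 0.28264624
C = 50.5800 * 1.00000000 * 0.58588076 - 58.8700 * 0.99004983 * 0.28264624 = 13.1600

Answer: Price = 13.1600


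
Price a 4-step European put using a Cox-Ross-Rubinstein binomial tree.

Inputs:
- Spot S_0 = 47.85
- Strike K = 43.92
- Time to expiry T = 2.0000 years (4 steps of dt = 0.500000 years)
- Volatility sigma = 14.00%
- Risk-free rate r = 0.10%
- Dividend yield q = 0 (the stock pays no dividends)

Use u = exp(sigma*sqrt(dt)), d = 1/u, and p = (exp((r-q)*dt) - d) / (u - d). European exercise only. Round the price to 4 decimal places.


dt = T/N = 0.500000
u = exp(sigma*sqrt(dt)) = 1.104061; d = 1/u = 0.905747
p = (exp((r-q)*dt) - d) / (u - d) = 0.477793
Discount per step: exp(-r*dt) = 0.999500
Stock lattice S(k, i) with i counting down-moves:
  k=0: S(0,0) = 47.8500
  k=1: S(1,0) = 52.8293; S(1,1) = 43.3400
  k=2: S(2,0) = 58.3268; S(2,1) = 47.8500; S(2,2) = 39.2551
  k=3: S(3,0) = 64.3963; S(3,1) = 52.8293; S(3,2) = 43.3400; S(3,3) = 35.5552
  k=4: S(4,0) = 71.0974; S(4,1) = 58.3268; S(4,2) = 47.8500; S(4,3) = 39.2551; S(4,4) = 32.2040
Terminal payoffs V(N, i) = max(K - S_T, 0):
  V(4,0) = 0.000000; V(4,1) = 0.000000; V(4,2) = 0.000000; V(4,3) = 4.664906; V(4,4) = 11.715979
Backward induction: V(k, i) = exp(-r*dt) * [p * V(k+1, i) + (1-p) * V(k+1, i+1)].
  V(3,0) = exp(-r*dt) * [p*0.000000 + (1-p)*0.000000] = 0.000000
  V(3,1) = exp(-r*dt) * [p*0.000000 + (1-p)*0.000000] = 0.000000
  V(3,2) = exp(-r*dt) * [p*0.000000 + (1-p)*4.664906] = 2.434827
  V(3,3) = exp(-r*dt) * [p*4.664906 + (1-p)*11.715979] = 8.342851
  V(2,0) = exp(-r*dt) * [p*0.000000 + (1-p)*0.000000] = 0.000000
  V(2,1) = exp(-r*dt) * [p*0.000000 + (1-p)*2.434827] = 1.270847
  V(2,2) = exp(-r*dt) * [p*2.434827 + (1-p)*8.342851] = 5.517277
  V(1,0) = exp(-r*dt) * [p*0.000000 + (1-p)*1.270847] = 0.663313
  V(1,1) = exp(-r*dt) * [p*1.270847 + (1-p)*5.517277] = 3.486618
  V(0,0) = exp(-r*dt) * [p*0.663313 + (1-p)*3.486618] = 2.136593

Answer: Price = V(0,0) = 2.1366


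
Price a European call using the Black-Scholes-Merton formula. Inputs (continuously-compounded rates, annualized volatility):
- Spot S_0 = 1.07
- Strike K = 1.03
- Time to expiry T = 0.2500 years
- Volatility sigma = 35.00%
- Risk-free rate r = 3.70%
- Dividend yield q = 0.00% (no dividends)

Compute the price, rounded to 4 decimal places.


d1 = (ln(S/K) + (r - q + 0.5*sigma^2) * T) / (sigma * sqrt(T)) = 0.35807055
d2 = d1 - sigma * sqrt(T) = 0.18307055
exp(-rT) = 0.99079265; exp(-qT) = 1.00000000
C = S_0 * exp(-qT) * N(d1) - K * exp(-rT) * N(d2)
N(d1) = 0.63985474; N(d2) = 0.57262867
C = 1.0700 * 1.00000000 * 0.63985474 - 1.0300 * 0.99079265 * 0.57262867 = 0.1003

Answer: Price = 0.1003


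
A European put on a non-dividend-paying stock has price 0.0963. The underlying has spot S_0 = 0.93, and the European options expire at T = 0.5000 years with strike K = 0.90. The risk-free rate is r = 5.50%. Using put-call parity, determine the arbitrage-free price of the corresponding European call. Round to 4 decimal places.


Answer: Call price = 0.1507

Derivation:
Put-call parity: C - P = S_0 * exp(-qT) - K * exp(-rT).
S_0 * exp(-qT) = 0.9300 * 1.00000000 = 0.93000000
K * exp(-rT) = 0.9000 * 0.97287468 = 0.87558721
C = P + S*exp(-qT) - K*exp(-rT)
C = 0.0963 + 0.93000000 - 0.87558721 = 0.1507


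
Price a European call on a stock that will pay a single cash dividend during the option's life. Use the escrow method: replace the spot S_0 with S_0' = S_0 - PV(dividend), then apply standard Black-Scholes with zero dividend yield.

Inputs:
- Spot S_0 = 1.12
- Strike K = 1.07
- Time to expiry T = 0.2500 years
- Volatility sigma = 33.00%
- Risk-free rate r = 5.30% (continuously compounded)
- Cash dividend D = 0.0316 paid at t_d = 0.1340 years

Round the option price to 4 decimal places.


Answer: Price = 0.0881

Derivation:
PV(D) = D * exp(-r * t_d) = 0.0316 * 0.99292316 = 0.03137637
S_0' = S_0 - PV(D) = 1.1200 - 0.03137637 = 1.08862363
d1 = (ln(S_0'/K) + (r + sigma^2/2)*T) / (sigma*sqrt(T)) = 0.26738196
d2 = d1 - sigma*sqrt(T) = 0.10238196
exp(-rT) = 0.98683739
N(d1) = 0.60541246; N(d2) = 0.54077325
C = S_0' * N(d1) - K * exp(-rT) * N(d2) = 1.08862363 * 0.60541246 - 1.0700 * 0.98683739 * 0.54077325 = 0.0881


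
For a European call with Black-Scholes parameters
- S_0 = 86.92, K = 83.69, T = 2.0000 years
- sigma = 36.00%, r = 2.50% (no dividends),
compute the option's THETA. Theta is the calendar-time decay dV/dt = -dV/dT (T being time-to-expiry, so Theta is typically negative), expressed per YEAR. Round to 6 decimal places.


d1 = 0.4271487881; d2 = -0.0819680944
phi(d1) = 0.3641583142; exp(-qT) = 1.0000000000; exp(-rT) = 0.9512294245
Theta = -S*exp(-qT)*phi(d1)*sigma/(2*sqrt(T)) - r*K*exp(-rT)*N(d2) + q*S*exp(-qT)*N(d1)
N(d1) = 0.6653645203; N(d2) = 0.4673360425; sqrt(T) = 1.4142135624
Term 1 = -86.9200 * 1.0000000000 * 0.3641583142 * 0.3600 / (2 * 1.4142135624) = -4.0287234348
Term 2 = -0.0250 * 83.6900 * 0.9512294245 * 0.4673360425 = -0.9300967546
Term 3 = 0 (no dividend yield, q = 0)
Theta = -4.0287234348 + (-0.9300967546) + (0.0000000000) = -4.958820

Answer: Theta = -4.958820


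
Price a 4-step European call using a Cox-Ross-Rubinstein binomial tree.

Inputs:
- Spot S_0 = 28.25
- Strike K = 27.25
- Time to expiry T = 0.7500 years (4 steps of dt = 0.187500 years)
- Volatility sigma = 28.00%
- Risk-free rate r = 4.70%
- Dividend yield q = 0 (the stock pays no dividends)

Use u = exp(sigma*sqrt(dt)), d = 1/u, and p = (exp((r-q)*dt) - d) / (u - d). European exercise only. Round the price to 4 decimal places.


Answer: Price = V(0,0) = 3.7064

Derivation:
dt = T/N = 0.187500
u = exp(sigma*sqrt(dt)) = 1.128900; d = 1/u = 0.885818
p = (exp((r-q)*dt) - d) / (u - d) = 0.506140
Discount per step: exp(-r*dt) = 0.991226
Stock lattice S(k, i) with i counting down-moves:
  k=0: S(0,0) = 28.2500
  k=1: S(1,0) = 31.8914; S(1,1) = 25.0244
  k=2: S(2,0) = 36.0022; S(2,1) = 28.2500; S(2,2) = 22.1670
  k=3: S(3,0) = 40.6429; S(3,1) = 31.8914; S(3,2) = 25.0244; S(3,3) = 19.6360
  k=4: S(4,0) = 45.8818; S(4,1) = 36.0022; S(4,2) = 28.2500; S(4,3) = 22.1670; S(4,4) = 17.3939
Terminal payoffs V(N, i) = max(S_T - K, 0):
  V(4,0) = 18.631761; V(4,1) = 8.752219; V(4,2) = 1.000000; V(4,3) = 0.000000; V(4,4) = 0.000000
Backward induction: V(k, i) = exp(-r*dt) * [p * V(k+1, i) + (1-p) * V(k+1, i+1)].
  V(3,0) = exp(-r*dt) * [p*18.631761 + (1-p)*8.752219] = 13.631984
  V(3,1) = exp(-r*dt) * [p*8.752219 + (1-p)*1.000000] = 4.880506
  V(3,2) = exp(-r*dt) * [p*1.000000 + (1-p)*0.000000] = 0.501699
  V(3,3) = exp(-r*dt) * [p*0.000000 + (1-p)*0.000000] = 0.000000
  V(2,0) = exp(-r*dt) * [p*13.631984 + (1-p)*4.880506] = 9.228292
  V(2,1) = exp(-r*dt) * [p*4.880506 + (1-p)*0.501699] = 2.694140
  V(2,2) = exp(-r*dt) * [p*0.501699 + (1-p)*0.000000] = 0.251702
  V(1,0) = exp(-r*dt) * [p*9.228292 + (1-p)*2.694140] = 5.948679
  V(1,1) = exp(-r*dt) * [p*2.694140 + (1-p)*0.251702] = 1.474862
  V(0,0) = exp(-r*dt) * [p*5.948679 + (1-p)*1.474862] = 3.706431


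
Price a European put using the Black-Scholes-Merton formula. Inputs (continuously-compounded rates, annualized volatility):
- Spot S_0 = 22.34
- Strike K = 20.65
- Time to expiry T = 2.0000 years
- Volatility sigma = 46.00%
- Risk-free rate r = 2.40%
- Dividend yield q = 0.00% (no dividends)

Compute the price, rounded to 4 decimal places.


d1 = (ln(S/K) + (r - q + 0.5*sigma^2) * T) / (sigma * sqrt(T)) = 0.51997477
d2 = d1 - sigma * sqrt(T) = -0.13056346
exp(-rT) = 0.95313379; exp(-qT) = 1.00000000
P = K * exp(-rT) * N(-d2) - S_0 * exp(-qT) * N(-d1)
N(-d1) = 0.30154058; N(-d2) = 0.55193968
P = 20.6500 * 0.95313379 * 0.55193968 - 22.3400 * 1.00000000 * 0.30154058 = 4.1270

Answer: Price = 4.1270


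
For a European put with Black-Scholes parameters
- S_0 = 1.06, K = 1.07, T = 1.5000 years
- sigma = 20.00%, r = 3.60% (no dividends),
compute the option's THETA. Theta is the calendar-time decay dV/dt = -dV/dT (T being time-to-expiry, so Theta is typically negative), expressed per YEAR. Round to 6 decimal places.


Answer: Theta = -0.015583

Derivation:
d1 = 0.3045951095; d2 = 0.0596461353
phi(d1) = 0.3808584011; exp(-qT) = 1.0000000000; exp(-rT) = 0.9474321065
Theta = -S*exp(-qT)*phi(d1)*sigma/(2*sqrt(T)) + r*K*exp(-rT)*N(-d2) - q*S*exp(-qT)*N(-d1)
N(-d1) = 0.3803372726; N(-d2) = 0.4762187366; sqrt(T) = 1.2247448714
Term 1 = -1.0600 * 1.0000000000 * 0.3808584011 * 0.2000 / (2 * 1.2247448714) = -0.0329627757
Term 2 = 0.0360 * 1.0700 * 0.9474321065 * 0.4762187366 = 0.0173796431
Term 3 = 0 (no dividend yield, q = 0)
Theta = -0.0329627757 + (0.0173796431) + (0.0000000000) = -0.015583


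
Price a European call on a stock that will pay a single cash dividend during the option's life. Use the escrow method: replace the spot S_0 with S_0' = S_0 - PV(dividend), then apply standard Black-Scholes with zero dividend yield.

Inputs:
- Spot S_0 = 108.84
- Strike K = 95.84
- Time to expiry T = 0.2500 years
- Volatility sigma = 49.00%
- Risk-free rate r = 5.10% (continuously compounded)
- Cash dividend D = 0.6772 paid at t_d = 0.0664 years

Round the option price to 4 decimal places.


Answer: Price = 18.0827

Derivation:
PV(D) = D * exp(-r * t_d) = 0.6772 * 0.99661933 = 0.67491061
S_0' = S_0 - PV(D) = 108.8400 - 0.67491061 = 108.16508939
d1 = (ln(S_0'/K) + (r + sigma^2/2)*T) / (sigma*sqrt(T)) = 0.66833074
d2 = d1 - sigma*sqrt(T) = 0.42333074
exp(-rT) = 0.98733094
N(d1) = 0.74803875; N(d2) = 0.66397302
C = S_0' * N(d1) - K * exp(-rT) * N(d2) = 108.16508939 * 0.74803875 - 95.8400 * 0.98733094 * 0.66397302 = 18.0827
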